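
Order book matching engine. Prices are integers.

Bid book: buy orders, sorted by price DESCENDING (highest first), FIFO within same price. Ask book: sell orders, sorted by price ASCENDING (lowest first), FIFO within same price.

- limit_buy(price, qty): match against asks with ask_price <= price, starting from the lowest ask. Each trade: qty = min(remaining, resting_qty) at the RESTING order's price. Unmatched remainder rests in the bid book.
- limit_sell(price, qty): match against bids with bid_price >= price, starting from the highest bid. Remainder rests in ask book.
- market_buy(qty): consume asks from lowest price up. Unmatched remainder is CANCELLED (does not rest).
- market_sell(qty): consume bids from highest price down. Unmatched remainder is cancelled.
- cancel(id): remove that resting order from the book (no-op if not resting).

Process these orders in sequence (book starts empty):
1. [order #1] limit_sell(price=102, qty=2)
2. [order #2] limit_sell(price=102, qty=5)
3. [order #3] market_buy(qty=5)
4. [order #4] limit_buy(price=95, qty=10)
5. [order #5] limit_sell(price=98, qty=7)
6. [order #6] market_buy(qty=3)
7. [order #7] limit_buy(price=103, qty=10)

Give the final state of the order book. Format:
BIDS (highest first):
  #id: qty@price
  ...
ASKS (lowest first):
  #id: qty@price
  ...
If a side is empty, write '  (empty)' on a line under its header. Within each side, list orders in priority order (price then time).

After op 1 [order #1] limit_sell(price=102, qty=2): fills=none; bids=[-] asks=[#1:2@102]
After op 2 [order #2] limit_sell(price=102, qty=5): fills=none; bids=[-] asks=[#1:2@102 #2:5@102]
After op 3 [order #3] market_buy(qty=5): fills=#3x#1:2@102 #3x#2:3@102; bids=[-] asks=[#2:2@102]
After op 4 [order #4] limit_buy(price=95, qty=10): fills=none; bids=[#4:10@95] asks=[#2:2@102]
After op 5 [order #5] limit_sell(price=98, qty=7): fills=none; bids=[#4:10@95] asks=[#5:7@98 #2:2@102]
After op 6 [order #6] market_buy(qty=3): fills=#6x#5:3@98; bids=[#4:10@95] asks=[#5:4@98 #2:2@102]
After op 7 [order #7] limit_buy(price=103, qty=10): fills=#7x#5:4@98 #7x#2:2@102; bids=[#7:4@103 #4:10@95] asks=[-]

Answer: BIDS (highest first):
  #7: 4@103
  #4: 10@95
ASKS (lowest first):
  (empty)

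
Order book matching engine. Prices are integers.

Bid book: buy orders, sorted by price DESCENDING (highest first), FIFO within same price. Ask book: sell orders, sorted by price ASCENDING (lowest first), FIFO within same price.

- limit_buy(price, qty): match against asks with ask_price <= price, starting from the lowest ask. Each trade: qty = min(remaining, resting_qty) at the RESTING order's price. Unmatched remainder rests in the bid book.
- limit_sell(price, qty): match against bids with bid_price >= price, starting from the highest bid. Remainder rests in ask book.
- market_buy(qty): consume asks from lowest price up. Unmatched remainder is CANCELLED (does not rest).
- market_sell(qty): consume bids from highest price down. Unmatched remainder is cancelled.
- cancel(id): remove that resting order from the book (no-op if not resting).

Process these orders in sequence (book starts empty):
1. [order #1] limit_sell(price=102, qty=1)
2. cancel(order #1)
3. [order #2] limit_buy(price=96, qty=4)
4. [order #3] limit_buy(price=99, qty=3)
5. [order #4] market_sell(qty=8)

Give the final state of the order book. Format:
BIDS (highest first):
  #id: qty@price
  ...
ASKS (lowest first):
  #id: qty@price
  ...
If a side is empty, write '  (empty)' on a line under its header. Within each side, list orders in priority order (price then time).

Answer: BIDS (highest first):
  (empty)
ASKS (lowest first):
  (empty)

Derivation:
After op 1 [order #1] limit_sell(price=102, qty=1): fills=none; bids=[-] asks=[#1:1@102]
After op 2 cancel(order #1): fills=none; bids=[-] asks=[-]
After op 3 [order #2] limit_buy(price=96, qty=4): fills=none; bids=[#2:4@96] asks=[-]
After op 4 [order #3] limit_buy(price=99, qty=3): fills=none; bids=[#3:3@99 #2:4@96] asks=[-]
After op 5 [order #4] market_sell(qty=8): fills=#3x#4:3@99 #2x#4:4@96; bids=[-] asks=[-]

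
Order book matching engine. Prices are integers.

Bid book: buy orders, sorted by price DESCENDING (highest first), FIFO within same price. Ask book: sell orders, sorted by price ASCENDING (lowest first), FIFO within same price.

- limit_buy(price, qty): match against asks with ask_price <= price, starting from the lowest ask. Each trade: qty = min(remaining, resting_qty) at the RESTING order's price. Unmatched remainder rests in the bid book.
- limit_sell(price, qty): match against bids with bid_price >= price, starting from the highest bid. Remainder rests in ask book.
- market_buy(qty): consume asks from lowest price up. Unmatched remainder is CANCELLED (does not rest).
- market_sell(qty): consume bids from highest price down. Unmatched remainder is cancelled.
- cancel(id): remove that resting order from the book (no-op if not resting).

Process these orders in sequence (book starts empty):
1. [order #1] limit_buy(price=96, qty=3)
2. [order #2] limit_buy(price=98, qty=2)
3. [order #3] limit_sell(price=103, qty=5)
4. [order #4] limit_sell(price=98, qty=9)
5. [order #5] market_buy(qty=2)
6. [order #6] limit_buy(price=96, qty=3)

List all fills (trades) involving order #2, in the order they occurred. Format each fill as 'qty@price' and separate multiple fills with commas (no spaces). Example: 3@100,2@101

Answer: 2@98

Derivation:
After op 1 [order #1] limit_buy(price=96, qty=3): fills=none; bids=[#1:3@96] asks=[-]
After op 2 [order #2] limit_buy(price=98, qty=2): fills=none; bids=[#2:2@98 #1:3@96] asks=[-]
After op 3 [order #3] limit_sell(price=103, qty=5): fills=none; bids=[#2:2@98 #1:3@96] asks=[#3:5@103]
After op 4 [order #4] limit_sell(price=98, qty=9): fills=#2x#4:2@98; bids=[#1:3@96] asks=[#4:7@98 #3:5@103]
After op 5 [order #5] market_buy(qty=2): fills=#5x#4:2@98; bids=[#1:3@96] asks=[#4:5@98 #3:5@103]
After op 6 [order #6] limit_buy(price=96, qty=3): fills=none; bids=[#1:3@96 #6:3@96] asks=[#4:5@98 #3:5@103]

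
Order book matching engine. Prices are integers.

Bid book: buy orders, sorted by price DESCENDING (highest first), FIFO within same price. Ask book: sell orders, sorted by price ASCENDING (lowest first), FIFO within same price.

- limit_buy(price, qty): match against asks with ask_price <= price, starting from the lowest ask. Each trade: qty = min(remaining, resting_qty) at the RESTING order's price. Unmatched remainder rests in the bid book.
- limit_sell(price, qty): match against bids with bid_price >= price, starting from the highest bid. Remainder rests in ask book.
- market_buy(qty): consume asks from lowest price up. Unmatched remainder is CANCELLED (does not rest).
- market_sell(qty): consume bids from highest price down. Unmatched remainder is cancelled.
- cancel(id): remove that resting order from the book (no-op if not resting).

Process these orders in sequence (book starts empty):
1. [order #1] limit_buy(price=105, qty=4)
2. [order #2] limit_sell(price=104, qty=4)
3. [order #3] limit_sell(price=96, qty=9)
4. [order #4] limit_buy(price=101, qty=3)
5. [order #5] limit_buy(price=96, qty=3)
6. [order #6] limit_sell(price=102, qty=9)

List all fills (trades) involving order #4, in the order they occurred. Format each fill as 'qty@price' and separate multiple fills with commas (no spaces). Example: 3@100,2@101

Answer: 3@96

Derivation:
After op 1 [order #1] limit_buy(price=105, qty=4): fills=none; bids=[#1:4@105] asks=[-]
After op 2 [order #2] limit_sell(price=104, qty=4): fills=#1x#2:4@105; bids=[-] asks=[-]
After op 3 [order #3] limit_sell(price=96, qty=9): fills=none; bids=[-] asks=[#3:9@96]
After op 4 [order #4] limit_buy(price=101, qty=3): fills=#4x#3:3@96; bids=[-] asks=[#3:6@96]
After op 5 [order #5] limit_buy(price=96, qty=3): fills=#5x#3:3@96; bids=[-] asks=[#3:3@96]
After op 6 [order #6] limit_sell(price=102, qty=9): fills=none; bids=[-] asks=[#3:3@96 #6:9@102]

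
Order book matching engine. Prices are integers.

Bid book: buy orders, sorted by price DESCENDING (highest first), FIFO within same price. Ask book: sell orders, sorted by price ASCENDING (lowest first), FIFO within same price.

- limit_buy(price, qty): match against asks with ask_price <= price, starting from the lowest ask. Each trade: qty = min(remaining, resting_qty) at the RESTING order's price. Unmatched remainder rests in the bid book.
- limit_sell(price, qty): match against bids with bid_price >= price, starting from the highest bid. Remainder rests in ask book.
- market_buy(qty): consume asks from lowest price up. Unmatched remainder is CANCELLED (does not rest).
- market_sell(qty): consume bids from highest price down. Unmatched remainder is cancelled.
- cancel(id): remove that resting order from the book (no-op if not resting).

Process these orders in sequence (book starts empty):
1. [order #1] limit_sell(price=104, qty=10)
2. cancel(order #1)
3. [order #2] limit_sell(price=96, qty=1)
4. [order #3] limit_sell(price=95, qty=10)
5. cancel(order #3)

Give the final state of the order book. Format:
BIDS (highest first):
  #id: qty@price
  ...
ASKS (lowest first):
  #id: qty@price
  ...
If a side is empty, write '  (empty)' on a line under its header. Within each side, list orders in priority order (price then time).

Answer: BIDS (highest first):
  (empty)
ASKS (lowest first):
  #2: 1@96

Derivation:
After op 1 [order #1] limit_sell(price=104, qty=10): fills=none; bids=[-] asks=[#1:10@104]
After op 2 cancel(order #1): fills=none; bids=[-] asks=[-]
After op 3 [order #2] limit_sell(price=96, qty=1): fills=none; bids=[-] asks=[#2:1@96]
After op 4 [order #3] limit_sell(price=95, qty=10): fills=none; bids=[-] asks=[#3:10@95 #2:1@96]
After op 5 cancel(order #3): fills=none; bids=[-] asks=[#2:1@96]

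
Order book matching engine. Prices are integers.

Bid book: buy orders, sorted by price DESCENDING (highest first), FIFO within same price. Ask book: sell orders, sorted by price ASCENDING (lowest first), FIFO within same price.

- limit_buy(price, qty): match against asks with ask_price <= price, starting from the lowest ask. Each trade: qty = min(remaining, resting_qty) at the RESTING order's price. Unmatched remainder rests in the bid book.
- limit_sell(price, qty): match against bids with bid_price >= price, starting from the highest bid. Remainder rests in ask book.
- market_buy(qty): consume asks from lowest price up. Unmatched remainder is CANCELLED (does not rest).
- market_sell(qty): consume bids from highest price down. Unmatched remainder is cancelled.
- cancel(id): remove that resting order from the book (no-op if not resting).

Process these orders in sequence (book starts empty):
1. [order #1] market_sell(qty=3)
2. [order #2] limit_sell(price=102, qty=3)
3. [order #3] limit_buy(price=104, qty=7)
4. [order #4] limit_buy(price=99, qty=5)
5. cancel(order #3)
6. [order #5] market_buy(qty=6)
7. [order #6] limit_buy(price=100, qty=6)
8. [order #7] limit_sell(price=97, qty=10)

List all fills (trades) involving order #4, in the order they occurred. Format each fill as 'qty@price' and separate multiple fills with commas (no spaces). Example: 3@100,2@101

Answer: 4@99

Derivation:
After op 1 [order #1] market_sell(qty=3): fills=none; bids=[-] asks=[-]
After op 2 [order #2] limit_sell(price=102, qty=3): fills=none; bids=[-] asks=[#2:3@102]
After op 3 [order #3] limit_buy(price=104, qty=7): fills=#3x#2:3@102; bids=[#3:4@104] asks=[-]
After op 4 [order #4] limit_buy(price=99, qty=5): fills=none; bids=[#3:4@104 #4:5@99] asks=[-]
After op 5 cancel(order #3): fills=none; bids=[#4:5@99] asks=[-]
After op 6 [order #5] market_buy(qty=6): fills=none; bids=[#4:5@99] asks=[-]
After op 7 [order #6] limit_buy(price=100, qty=6): fills=none; bids=[#6:6@100 #4:5@99] asks=[-]
After op 8 [order #7] limit_sell(price=97, qty=10): fills=#6x#7:6@100 #4x#7:4@99; bids=[#4:1@99] asks=[-]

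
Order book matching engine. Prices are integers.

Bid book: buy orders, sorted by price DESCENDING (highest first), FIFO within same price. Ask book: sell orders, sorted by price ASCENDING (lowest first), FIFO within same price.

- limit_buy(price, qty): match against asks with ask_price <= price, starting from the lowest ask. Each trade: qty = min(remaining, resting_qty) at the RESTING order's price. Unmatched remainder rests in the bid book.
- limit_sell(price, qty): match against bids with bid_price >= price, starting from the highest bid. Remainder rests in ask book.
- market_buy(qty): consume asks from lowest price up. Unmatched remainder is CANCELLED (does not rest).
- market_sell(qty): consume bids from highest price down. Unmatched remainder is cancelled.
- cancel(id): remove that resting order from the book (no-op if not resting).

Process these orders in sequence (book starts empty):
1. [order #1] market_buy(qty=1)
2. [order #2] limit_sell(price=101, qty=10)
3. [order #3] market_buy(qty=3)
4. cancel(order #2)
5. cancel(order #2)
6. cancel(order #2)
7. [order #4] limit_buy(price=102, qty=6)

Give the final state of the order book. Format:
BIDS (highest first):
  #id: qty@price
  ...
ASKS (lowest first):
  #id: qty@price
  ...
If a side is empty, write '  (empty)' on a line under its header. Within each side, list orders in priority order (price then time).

After op 1 [order #1] market_buy(qty=1): fills=none; bids=[-] asks=[-]
After op 2 [order #2] limit_sell(price=101, qty=10): fills=none; bids=[-] asks=[#2:10@101]
After op 3 [order #3] market_buy(qty=3): fills=#3x#2:3@101; bids=[-] asks=[#2:7@101]
After op 4 cancel(order #2): fills=none; bids=[-] asks=[-]
After op 5 cancel(order #2): fills=none; bids=[-] asks=[-]
After op 6 cancel(order #2): fills=none; bids=[-] asks=[-]
After op 7 [order #4] limit_buy(price=102, qty=6): fills=none; bids=[#4:6@102] asks=[-]

Answer: BIDS (highest first):
  #4: 6@102
ASKS (lowest first):
  (empty)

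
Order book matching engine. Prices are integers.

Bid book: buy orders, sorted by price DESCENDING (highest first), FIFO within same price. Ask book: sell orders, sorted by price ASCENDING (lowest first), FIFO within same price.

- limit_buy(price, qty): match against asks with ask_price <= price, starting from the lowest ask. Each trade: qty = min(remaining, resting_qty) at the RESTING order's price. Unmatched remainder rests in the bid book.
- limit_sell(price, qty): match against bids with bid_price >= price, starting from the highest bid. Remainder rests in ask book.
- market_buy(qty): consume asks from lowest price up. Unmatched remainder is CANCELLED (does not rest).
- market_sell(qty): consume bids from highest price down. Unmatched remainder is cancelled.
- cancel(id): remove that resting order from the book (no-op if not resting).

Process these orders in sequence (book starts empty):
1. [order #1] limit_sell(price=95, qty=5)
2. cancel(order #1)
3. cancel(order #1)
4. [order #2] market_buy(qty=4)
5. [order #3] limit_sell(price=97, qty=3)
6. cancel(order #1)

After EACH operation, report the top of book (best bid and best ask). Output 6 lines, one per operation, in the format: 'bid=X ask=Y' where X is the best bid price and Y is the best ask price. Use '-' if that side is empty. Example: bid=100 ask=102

Answer: bid=- ask=95
bid=- ask=-
bid=- ask=-
bid=- ask=-
bid=- ask=97
bid=- ask=97

Derivation:
After op 1 [order #1] limit_sell(price=95, qty=5): fills=none; bids=[-] asks=[#1:5@95]
After op 2 cancel(order #1): fills=none; bids=[-] asks=[-]
After op 3 cancel(order #1): fills=none; bids=[-] asks=[-]
After op 4 [order #2] market_buy(qty=4): fills=none; bids=[-] asks=[-]
After op 5 [order #3] limit_sell(price=97, qty=3): fills=none; bids=[-] asks=[#3:3@97]
After op 6 cancel(order #1): fills=none; bids=[-] asks=[#3:3@97]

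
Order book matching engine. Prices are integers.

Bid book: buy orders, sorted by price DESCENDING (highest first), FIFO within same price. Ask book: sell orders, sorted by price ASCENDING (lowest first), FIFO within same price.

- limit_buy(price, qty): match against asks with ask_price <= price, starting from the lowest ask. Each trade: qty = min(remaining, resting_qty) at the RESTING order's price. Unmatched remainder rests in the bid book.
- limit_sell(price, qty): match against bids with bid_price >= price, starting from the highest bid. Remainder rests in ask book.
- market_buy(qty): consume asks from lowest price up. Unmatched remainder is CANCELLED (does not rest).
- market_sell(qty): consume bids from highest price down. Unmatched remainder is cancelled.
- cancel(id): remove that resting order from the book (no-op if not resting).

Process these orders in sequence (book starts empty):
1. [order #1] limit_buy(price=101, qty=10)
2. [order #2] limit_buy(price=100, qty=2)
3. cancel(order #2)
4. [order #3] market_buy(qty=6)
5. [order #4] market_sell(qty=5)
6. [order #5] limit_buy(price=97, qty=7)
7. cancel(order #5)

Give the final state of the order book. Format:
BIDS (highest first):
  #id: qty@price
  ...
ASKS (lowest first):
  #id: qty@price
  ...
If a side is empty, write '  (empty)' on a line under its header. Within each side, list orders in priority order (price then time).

Answer: BIDS (highest first):
  #1: 5@101
ASKS (lowest first):
  (empty)

Derivation:
After op 1 [order #1] limit_buy(price=101, qty=10): fills=none; bids=[#1:10@101] asks=[-]
After op 2 [order #2] limit_buy(price=100, qty=2): fills=none; bids=[#1:10@101 #2:2@100] asks=[-]
After op 3 cancel(order #2): fills=none; bids=[#1:10@101] asks=[-]
After op 4 [order #3] market_buy(qty=6): fills=none; bids=[#1:10@101] asks=[-]
After op 5 [order #4] market_sell(qty=5): fills=#1x#4:5@101; bids=[#1:5@101] asks=[-]
After op 6 [order #5] limit_buy(price=97, qty=7): fills=none; bids=[#1:5@101 #5:7@97] asks=[-]
After op 7 cancel(order #5): fills=none; bids=[#1:5@101] asks=[-]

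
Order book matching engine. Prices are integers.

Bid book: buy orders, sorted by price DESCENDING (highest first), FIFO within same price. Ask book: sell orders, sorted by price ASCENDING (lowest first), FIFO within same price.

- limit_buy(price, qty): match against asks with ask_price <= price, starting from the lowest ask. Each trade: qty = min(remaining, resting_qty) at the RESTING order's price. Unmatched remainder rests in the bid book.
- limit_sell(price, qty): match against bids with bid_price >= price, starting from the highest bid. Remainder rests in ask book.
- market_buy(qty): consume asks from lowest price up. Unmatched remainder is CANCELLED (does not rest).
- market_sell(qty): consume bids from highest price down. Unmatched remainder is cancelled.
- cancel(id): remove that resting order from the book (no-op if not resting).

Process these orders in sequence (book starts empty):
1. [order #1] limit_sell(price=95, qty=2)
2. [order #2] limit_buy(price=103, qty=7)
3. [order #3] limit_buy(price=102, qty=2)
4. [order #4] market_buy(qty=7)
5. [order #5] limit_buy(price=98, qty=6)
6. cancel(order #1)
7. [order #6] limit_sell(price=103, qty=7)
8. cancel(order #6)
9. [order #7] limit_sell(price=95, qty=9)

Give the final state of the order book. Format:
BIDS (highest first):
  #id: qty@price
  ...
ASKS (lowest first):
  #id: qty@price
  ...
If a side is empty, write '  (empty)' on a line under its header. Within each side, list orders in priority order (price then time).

Answer: BIDS (highest first):
  (empty)
ASKS (lowest first):
  #7: 1@95

Derivation:
After op 1 [order #1] limit_sell(price=95, qty=2): fills=none; bids=[-] asks=[#1:2@95]
After op 2 [order #2] limit_buy(price=103, qty=7): fills=#2x#1:2@95; bids=[#2:5@103] asks=[-]
After op 3 [order #3] limit_buy(price=102, qty=2): fills=none; bids=[#2:5@103 #3:2@102] asks=[-]
After op 4 [order #4] market_buy(qty=7): fills=none; bids=[#2:5@103 #3:2@102] asks=[-]
After op 5 [order #5] limit_buy(price=98, qty=6): fills=none; bids=[#2:5@103 #3:2@102 #5:6@98] asks=[-]
After op 6 cancel(order #1): fills=none; bids=[#2:5@103 #3:2@102 #5:6@98] asks=[-]
After op 7 [order #6] limit_sell(price=103, qty=7): fills=#2x#6:5@103; bids=[#3:2@102 #5:6@98] asks=[#6:2@103]
After op 8 cancel(order #6): fills=none; bids=[#3:2@102 #5:6@98] asks=[-]
After op 9 [order #7] limit_sell(price=95, qty=9): fills=#3x#7:2@102 #5x#7:6@98; bids=[-] asks=[#7:1@95]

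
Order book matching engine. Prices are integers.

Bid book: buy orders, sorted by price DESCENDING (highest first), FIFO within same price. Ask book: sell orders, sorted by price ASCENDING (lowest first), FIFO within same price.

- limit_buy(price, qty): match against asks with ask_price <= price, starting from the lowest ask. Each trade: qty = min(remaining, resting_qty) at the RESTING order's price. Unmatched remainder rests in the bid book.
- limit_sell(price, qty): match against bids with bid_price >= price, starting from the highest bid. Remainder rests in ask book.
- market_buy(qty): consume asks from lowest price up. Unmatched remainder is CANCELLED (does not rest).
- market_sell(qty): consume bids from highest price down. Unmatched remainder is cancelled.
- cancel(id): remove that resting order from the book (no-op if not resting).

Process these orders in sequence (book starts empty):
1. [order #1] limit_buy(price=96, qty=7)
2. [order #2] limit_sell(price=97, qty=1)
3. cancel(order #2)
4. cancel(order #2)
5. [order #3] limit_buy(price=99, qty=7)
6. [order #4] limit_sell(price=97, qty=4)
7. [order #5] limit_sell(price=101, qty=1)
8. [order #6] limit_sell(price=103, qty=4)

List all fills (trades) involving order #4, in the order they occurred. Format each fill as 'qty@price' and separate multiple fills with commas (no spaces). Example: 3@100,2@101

Answer: 4@99

Derivation:
After op 1 [order #1] limit_buy(price=96, qty=7): fills=none; bids=[#1:7@96] asks=[-]
After op 2 [order #2] limit_sell(price=97, qty=1): fills=none; bids=[#1:7@96] asks=[#2:1@97]
After op 3 cancel(order #2): fills=none; bids=[#1:7@96] asks=[-]
After op 4 cancel(order #2): fills=none; bids=[#1:7@96] asks=[-]
After op 5 [order #3] limit_buy(price=99, qty=7): fills=none; bids=[#3:7@99 #1:7@96] asks=[-]
After op 6 [order #4] limit_sell(price=97, qty=4): fills=#3x#4:4@99; bids=[#3:3@99 #1:7@96] asks=[-]
After op 7 [order #5] limit_sell(price=101, qty=1): fills=none; bids=[#3:3@99 #1:7@96] asks=[#5:1@101]
After op 8 [order #6] limit_sell(price=103, qty=4): fills=none; bids=[#3:3@99 #1:7@96] asks=[#5:1@101 #6:4@103]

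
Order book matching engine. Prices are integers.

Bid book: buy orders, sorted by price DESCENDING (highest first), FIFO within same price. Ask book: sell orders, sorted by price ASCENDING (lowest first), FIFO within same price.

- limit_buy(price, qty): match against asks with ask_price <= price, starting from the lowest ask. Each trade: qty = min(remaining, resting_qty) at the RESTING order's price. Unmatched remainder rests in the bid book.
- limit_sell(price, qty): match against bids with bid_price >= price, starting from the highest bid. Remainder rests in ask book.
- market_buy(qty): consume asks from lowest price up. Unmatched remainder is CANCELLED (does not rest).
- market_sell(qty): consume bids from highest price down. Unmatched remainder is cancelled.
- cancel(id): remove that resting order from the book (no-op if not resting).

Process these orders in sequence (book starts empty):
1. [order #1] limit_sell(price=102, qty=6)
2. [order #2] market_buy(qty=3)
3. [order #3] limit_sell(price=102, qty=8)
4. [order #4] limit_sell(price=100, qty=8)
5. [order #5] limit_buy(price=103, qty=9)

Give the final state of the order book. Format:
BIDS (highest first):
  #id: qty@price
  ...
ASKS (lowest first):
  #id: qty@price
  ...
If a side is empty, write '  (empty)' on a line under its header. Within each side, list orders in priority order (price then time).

After op 1 [order #1] limit_sell(price=102, qty=6): fills=none; bids=[-] asks=[#1:6@102]
After op 2 [order #2] market_buy(qty=3): fills=#2x#1:3@102; bids=[-] asks=[#1:3@102]
After op 3 [order #3] limit_sell(price=102, qty=8): fills=none; bids=[-] asks=[#1:3@102 #3:8@102]
After op 4 [order #4] limit_sell(price=100, qty=8): fills=none; bids=[-] asks=[#4:8@100 #1:3@102 #3:8@102]
After op 5 [order #5] limit_buy(price=103, qty=9): fills=#5x#4:8@100 #5x#1:1@102; bids=[-] asks=[#1:2@102 #3:8@102]

Answer: BIDS (highest first):
  (empty)
ASKS (lowest first):
  #1: 2@102
  #3: 8@102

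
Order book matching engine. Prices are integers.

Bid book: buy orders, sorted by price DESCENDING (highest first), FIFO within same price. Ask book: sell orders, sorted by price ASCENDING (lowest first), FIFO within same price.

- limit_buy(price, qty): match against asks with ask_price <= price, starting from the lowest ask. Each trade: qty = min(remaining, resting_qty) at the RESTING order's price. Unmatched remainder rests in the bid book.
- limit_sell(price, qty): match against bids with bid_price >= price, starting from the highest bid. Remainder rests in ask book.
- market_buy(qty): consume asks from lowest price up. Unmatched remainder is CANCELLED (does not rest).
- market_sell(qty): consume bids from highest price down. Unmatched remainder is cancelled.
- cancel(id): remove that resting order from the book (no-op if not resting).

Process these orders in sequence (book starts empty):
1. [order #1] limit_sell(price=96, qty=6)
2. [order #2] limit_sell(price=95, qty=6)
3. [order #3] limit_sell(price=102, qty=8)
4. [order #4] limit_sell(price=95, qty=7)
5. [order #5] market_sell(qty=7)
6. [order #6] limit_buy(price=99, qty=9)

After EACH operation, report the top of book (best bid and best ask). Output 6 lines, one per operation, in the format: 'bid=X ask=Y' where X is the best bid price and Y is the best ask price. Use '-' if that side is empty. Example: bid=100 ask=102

After op 1 [order #1] limit_sell(price=96, qty=6): fills=none; bids=[-] asks=[#1:6@96]
After op 2 [order #2] limit_sell(price=95, qty=6): fills=none; bids=[-] asks=[#2:6@95 #1:6@96]
After op 3 [order #3] limit_sell(price=102, qty=8): fills=none; bids=[-] asks=[#2:6@95 #1:6@96 #3:8@102]
After op 4 [order #4] limit_sell(price=95, qty=7): fills=none; bids=[-] asks=[#2:6@95 #4:7@95 #1:6@96 #3:8@102]
After op 5 [order #5] market_sell(qty=7): fills=none; bids=[-] asks=[#2:6@95 #4:7@95 #1:6@96 #3:8@102]
After op 6 [order #6] limit_buy(price=99, qty=9): fills=#6x#2:6@95 #6x#4:3@95; bids=[-] asks=[#4:4@95 #1:6@96 #3:8@102]

Answer: bid=- ask=96
bid=- ask=95
bid=- ask=95
bid=- ask=95
bid=- ask=95
bid=- ask=95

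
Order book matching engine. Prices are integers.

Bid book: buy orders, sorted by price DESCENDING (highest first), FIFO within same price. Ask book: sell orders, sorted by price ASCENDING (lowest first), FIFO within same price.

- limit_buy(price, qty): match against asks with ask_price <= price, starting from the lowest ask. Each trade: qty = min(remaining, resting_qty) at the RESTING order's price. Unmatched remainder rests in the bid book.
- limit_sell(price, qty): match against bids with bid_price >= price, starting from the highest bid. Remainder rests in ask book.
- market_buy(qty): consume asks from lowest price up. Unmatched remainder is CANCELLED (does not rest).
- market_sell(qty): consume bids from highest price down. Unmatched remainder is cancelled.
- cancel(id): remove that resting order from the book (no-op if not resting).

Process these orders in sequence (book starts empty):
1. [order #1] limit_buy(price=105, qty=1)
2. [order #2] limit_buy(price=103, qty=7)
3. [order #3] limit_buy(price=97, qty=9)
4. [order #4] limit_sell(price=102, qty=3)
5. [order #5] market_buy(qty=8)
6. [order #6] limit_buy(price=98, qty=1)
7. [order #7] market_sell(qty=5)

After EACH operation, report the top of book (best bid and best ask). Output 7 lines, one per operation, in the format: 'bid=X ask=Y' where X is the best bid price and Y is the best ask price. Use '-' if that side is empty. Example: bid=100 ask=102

Answer: bid=105 ask=-
bid=105 ask=-
bid=105 ask=-
bid=103 ask=-
bid=103 ask=-
bid=103 ask=-
bid=98 ask=-

Derivation:
After op 1 [order #1] limit_buy(price=105, qty=1): fills=none; bids=[#1:1@105] asks=[-]
After op 2 [order #2] limit_buy(price=103, qty=7): fills=none; bids=[#1:1@105 #2:7@103] asks=[-]
After op 3 [order #3] limit_buy(price=97, qty=9): fills=none; bids=[#1:1@105 #2:7@103 #3:9@97] asks=[-]
After op 4 [order #4] limit_sell(price=102, qty=3): fills=#1x#4:1@105 #2x#4:2@103; bids=[#2:5@103 #3:9@97] asks=[-]
After op 5 [order #5] market_buy(qty=8): fills=none; bids=[#2:5@103 #3:9@97] asks=[-]
After op 6 [order #6] limit_buy(price=98, qty=1): fills=none; bids=[#2:5@103 #6:1@98 #3:9@97] asks=[-]
After op 7 [order #7] market_sell(qty=5): fills=#2x#7:5@103; bids=[#6:1@98 #3:9@97] asks=[-]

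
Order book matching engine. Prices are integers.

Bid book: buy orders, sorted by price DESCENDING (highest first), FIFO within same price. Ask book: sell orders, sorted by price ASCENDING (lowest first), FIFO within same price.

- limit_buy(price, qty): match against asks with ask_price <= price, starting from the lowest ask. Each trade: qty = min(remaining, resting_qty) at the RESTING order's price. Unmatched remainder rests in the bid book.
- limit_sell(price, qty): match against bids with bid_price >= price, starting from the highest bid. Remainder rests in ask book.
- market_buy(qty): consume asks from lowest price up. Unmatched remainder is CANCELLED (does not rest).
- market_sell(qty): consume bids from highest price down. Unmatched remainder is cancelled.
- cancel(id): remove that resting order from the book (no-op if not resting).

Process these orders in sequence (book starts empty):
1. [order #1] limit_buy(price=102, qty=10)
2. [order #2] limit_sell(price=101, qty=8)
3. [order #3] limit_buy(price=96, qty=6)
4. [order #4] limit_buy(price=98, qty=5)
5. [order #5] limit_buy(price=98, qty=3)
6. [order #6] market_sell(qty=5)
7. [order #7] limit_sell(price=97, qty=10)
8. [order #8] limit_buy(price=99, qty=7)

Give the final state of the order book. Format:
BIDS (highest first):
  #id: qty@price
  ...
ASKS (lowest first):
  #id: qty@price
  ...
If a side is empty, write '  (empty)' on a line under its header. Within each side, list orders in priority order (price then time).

Answer: BIDS (highest first):
  #8: 2@99
  #3: 6@96
ASKS (lowest first):
  (empty)

Derivation:
After op 1 [order #1] limit_buy(price=102, qty=10): fills=none; bids=[#1:10@102] asks=[-]
After op 2 [order #2] limit_sell(price=101, qty=8): fills=#1x#2:8@102; bids=[#1:2@102] asks=[-]
After op 3 [order #3] limit_buy(price=96, qty=6): fills=none; bids=[#1:2@102 #3:6@96] asks=[-]
After op 4 [order #4] limit_buy(price=98, qty=5): fills=none; bids=[#1:2@102 #4:5@98 #3:6@96] asks=[-]
After op 5 [order #5] limit_buy(price=98, qty=3): fills=none; bids=[#1:2@102 #4:5@98 #5:3@98 #3:6@96] asks=[-]
After op 6 [order #6] market_sell(qty=5): fills=#1x#6:2@102 #4x#6:3@98; bids=[#4:2@98 #5:3@98 #3:6@96] asks=[-]
After op 7 [order #7] limit_sell(price=97, qty=10): fills=#4x#7:2@98 #5x#7:3@98; bids=[#3:6@96] asks=[#7:5@97]
After op 8 [order #8] limit_buy(price=99, qty=7): fills=#8x#7:5@97; bids=[#8:2@99 #3:6@96] asks=[-]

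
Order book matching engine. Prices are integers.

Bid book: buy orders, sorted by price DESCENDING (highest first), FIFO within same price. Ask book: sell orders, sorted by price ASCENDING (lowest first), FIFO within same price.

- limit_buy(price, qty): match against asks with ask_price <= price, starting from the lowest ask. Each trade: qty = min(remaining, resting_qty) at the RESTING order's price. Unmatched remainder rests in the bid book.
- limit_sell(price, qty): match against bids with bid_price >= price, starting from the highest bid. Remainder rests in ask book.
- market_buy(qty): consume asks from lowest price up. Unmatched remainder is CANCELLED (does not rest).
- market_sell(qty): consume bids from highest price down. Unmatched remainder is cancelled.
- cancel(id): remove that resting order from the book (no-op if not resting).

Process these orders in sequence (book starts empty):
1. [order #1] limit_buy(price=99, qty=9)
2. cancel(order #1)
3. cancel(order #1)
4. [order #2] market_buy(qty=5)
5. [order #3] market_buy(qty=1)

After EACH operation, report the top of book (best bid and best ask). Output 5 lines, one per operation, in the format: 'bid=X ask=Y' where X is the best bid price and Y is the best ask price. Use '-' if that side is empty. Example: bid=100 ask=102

After op 1 [order #1] limit_buy(price=99, qty=9): fills=none; bids=[#1:9@99] asks=[-]
After op 2 cancel(order #1): fills=none; bids=[-] asks=[-]
After op 3 cancel(order #1): fills=none; bids=[-] asks=[-]
After op 4 [order #2] market_buy(qty=5): fills=none; bids=[-] asks=[-]
After op 5 [order #3] market_buy(qty=1): fills=none; bids=[-] asks=[-]

Answer: bid=99 ask=-
bid=- ask=-
bid=- ask=-
bid=- ask=-
bid=- ask=-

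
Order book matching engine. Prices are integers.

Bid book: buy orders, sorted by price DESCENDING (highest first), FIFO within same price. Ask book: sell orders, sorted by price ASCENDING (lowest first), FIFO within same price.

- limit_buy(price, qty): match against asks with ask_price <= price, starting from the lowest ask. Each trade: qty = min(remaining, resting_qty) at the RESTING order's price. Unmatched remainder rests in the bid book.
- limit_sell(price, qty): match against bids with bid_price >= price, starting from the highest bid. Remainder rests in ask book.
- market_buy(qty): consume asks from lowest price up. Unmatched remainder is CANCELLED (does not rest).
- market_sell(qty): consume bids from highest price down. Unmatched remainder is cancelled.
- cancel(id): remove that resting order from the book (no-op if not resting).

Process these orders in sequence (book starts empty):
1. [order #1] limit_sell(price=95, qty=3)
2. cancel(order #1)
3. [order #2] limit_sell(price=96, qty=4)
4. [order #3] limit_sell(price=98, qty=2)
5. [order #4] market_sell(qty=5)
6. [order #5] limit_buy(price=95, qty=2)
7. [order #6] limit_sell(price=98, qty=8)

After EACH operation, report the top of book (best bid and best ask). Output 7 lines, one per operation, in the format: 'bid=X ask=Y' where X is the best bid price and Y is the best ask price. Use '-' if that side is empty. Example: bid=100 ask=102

After op 1 [order #1] limit_sell(price=95, qty=3): fills=none; bids=[-] asks=[#1:3@95]
After op 2 cancel(order #1): fills=none; bids=[-] asks=[-]
After op 3 [order #2] limit_sell(price=96, qty=4): fills=none; bids=[-] asks=[#2:4@96]
After op 4 [order #3] limit_sell(price=98, qty=2): fills=none; bids=[-] asks=[#2:4@96 #3:2@98]
After op 5 [order #4] market_sell(qty=5): fills=none; bids=[-] asks=[#2:4@96 #3:2@98]
After op 6 [order #5] limit_buy(price=95, qty=2): fills=none; bids=[#5:2@95] asks=[#2:4@96 #3:2@98]
After op 7 [order #6] limit_sell(price=98, qty=8): fills=none; bids=[#5:2@95] asks=[#2:4@96 #3:2@98 #6:8@98]

Answer: bid=- ask=95
bid=- ask=-
bid=- ask=96
bid=- ask=96
bid=- ask=96
bid=95 ask=96
bid=95 ask=96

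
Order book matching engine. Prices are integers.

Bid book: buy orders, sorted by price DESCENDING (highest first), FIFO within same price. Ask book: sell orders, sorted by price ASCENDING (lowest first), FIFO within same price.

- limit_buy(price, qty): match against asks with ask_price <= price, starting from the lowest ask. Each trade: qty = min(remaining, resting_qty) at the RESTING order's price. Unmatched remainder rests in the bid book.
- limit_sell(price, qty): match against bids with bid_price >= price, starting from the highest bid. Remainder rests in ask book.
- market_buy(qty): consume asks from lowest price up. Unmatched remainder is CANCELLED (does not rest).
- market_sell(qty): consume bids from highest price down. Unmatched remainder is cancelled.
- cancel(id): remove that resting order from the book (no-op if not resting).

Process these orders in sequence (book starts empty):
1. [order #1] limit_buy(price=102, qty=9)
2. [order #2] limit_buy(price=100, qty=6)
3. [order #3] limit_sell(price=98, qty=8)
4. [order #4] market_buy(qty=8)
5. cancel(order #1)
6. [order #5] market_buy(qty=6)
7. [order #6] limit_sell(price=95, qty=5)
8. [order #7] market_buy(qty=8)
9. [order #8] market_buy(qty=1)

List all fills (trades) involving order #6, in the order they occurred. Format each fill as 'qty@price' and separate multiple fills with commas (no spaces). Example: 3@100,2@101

After op 1 [order #1] limit_buy(price=102, qty=9): fills=none; bids=[#1:9@102] asks=[-]
After op 2 [order #2] limit_buy(price=100, qty=6): fills=none; bids=[#1:9@102 #2:6@100] asks=[-]
After op 3 [order #3] limit_sell(price=98, qty=8): fills=#1x#3:8@102; bids=[#1:1@102 #2:6@100] asks=[-]
After op 4 [order #4] market_buy(qty=8): fills=none; bids=[#1:1@102 #2:6@100] asks=[-]
After op 5 cancel(order #1): fills=none; bids=[#2:6@100] asks=[-]
After op 6 [order #5] market_buy(qty=6): fills=none; bids=[#2:6@100] asks=[-]
After op 7 [order #6] limit_sell(price=95, qty=5): fills=#2x#6:5@100; bids=[#2:1@100] asks=[-]
After op 8 [order #7] market_buy(qty=8): fills=none; bids=[#2:1@100] asks=[-]
After op 9 [order #8] market_buy(qty=1): fills=none; bids=[#2:1@100] asks=[-]

Answer: 5@100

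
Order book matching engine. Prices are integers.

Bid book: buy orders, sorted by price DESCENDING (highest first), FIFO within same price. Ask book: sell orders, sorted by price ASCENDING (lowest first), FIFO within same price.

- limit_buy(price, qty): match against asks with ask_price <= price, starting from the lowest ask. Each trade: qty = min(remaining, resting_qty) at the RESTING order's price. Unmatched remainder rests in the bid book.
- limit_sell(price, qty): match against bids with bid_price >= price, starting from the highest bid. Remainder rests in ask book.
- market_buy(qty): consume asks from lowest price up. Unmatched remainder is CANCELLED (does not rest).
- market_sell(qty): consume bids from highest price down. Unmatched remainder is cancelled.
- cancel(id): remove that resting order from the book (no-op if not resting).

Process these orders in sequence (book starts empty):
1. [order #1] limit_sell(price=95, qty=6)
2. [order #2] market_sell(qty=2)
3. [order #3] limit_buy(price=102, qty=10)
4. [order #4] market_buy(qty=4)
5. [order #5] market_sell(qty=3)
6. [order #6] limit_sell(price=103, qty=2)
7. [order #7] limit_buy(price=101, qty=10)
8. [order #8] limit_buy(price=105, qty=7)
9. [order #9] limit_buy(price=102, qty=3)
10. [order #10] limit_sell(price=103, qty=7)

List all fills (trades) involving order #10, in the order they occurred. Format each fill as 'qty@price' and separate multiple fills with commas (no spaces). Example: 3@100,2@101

Answer: 5@105

Derivation:
After op 1 [order #1] limit_sell(price=95, qty=6): fills=none; bids=[-] asks=[#1:6@95]
After op 2 [order #2] market_sell(qty=2): fills=none; bids=[-] asks=[#1:6@95]
After op 3 [order #3] limit_buy(price=102, qty=10): fills=#3x#1:6@95; bids=[#3:4@102] asks=[-]
After op 4 [order #4] market_buy(qty=4): fills=none; bids=[#3:4@102] asks=[-]
After op 5 [order #5] market_sell(qty=3): fills=#3x#5:3@102; bids=[#3:1@102] asks=[-]
After op 6 [order #6] limit_sell(price=103, qty=2): fills=none; bids=[#3:1@102] asks=[#6:2@103]
After op 7 [order #7] limit_buy(price=101, qty=10): fills=none; bids=[#3:1@102 #7:10@101] asks=[#6:2@103]
After op 8 [order #8] limit_buy(price=105, qty=7): fills=#8x#6:2@103; bids=[#8:5@105 #3:1@102 #7:10@101] asks=[-]
After op 9 [order #9] limit_buy(price=102, qty=3): fills=none; bids=[#8:5@105 #3:1@102 #9:3@102 #7:10@101] asks=[-]
After op 10 [order #10] limit_sell(price=103, qty=7): fills=#8x#10:5@105; bids=[#3:1@102 #9:3@102 #7:10@101] asks=[#10:2@103]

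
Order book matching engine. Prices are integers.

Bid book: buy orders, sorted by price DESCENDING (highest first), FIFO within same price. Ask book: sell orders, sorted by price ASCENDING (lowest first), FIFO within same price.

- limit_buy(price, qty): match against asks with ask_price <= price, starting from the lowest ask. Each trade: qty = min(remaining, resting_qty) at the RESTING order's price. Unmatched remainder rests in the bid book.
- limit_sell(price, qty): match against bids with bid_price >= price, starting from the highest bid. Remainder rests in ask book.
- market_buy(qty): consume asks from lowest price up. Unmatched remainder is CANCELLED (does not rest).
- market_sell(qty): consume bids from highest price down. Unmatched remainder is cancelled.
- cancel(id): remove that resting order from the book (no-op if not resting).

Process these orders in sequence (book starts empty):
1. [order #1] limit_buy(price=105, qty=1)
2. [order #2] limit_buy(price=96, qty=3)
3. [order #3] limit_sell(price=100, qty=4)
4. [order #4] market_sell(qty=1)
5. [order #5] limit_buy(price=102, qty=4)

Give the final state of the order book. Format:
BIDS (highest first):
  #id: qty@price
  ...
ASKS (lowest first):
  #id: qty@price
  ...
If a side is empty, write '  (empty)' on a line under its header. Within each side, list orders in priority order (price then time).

After op 1 [order #1] limit_buy(price=105, qty=1): fills=none; bids=[#1:1@105] asks=[-]
After op 2 [order #2] limit_buy(price=96, qty=3): fills=none; bids=[#1:1@105 #2:3@96] asks=[-]
After op 3 [order #3] limit_sell(price=100, qty=4): fills=#1x#3:1@105; bids=[#2:3@96] asks=[#3:3@100]
After op 4 [order #4] market_sell(qty=1): fills=#2x#4:1@96; bids=[#2:2@96] asks=[#3:3@100]
After op 5 [order #5] limit_buy(price=102, qty=4): fills=#5x#3:3@100; bids=[#5:1@102 #2:2@96] asks=[-]

Answer: BIDS (highest first):
  #5: 1@102
  #2: 2@96
ASKS (lowest first):
  (empty)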